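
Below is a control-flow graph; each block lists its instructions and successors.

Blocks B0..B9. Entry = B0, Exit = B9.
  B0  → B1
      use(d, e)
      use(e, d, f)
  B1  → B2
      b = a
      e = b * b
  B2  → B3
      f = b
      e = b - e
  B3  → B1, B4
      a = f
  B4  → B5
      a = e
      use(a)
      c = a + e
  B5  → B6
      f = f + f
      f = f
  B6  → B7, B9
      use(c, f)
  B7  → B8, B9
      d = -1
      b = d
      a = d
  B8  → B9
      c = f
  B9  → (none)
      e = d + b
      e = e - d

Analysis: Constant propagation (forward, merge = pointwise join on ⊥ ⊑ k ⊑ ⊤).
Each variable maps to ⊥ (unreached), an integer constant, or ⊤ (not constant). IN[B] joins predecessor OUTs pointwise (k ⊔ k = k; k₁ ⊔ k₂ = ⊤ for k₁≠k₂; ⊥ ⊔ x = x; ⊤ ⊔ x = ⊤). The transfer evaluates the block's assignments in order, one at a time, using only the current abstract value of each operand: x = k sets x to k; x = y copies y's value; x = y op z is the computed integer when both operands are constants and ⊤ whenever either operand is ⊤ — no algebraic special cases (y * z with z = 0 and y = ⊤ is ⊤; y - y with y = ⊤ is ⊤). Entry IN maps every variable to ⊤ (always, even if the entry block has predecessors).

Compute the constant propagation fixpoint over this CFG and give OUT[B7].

Answer: {a: -1, b: -1, c: ⊤, d: -1, e: ⊤, f: ⊤}

Working:
Fixpoint table:
  B0: | IN=(all ⊤) | OUT=(all ⊤)
  B1: | IN=(all ⊤) | OUT=(all ⊤)
  B2: | IN=(all ⊤) | OUT=(all ⊤)
  B3: | IN=(all ⊤) | OUT=(all ⊤)
  B4: | IN=(all ⊤) | OUT=(all ⊤)
  B5: | IN=(all ⊤) | OUT=(all ⊤)
  B6: | IN=(all ⊤) | OUT=(all ⊤)
  B7: | IN=(all ⊤) | OUT={a:-1, b:-1, d:-1; rest ⊤}
  B8: | IN={a:-1, b:-1, d:-1; rest ⊤} | OUT={a:-1, b:-1, d:-1; rest ⊤}
  B9: | IN=(all ⊤) | OUT=(all ⊤)

Merge at B7: IN[B7] = OUT[B6] = {a: ⊤, b: ⊤, c: ⊤, d: ⊤, e: ⊤, f: ⊤}
Applying B7's transfer function to that IN value gives OUT[B7] (row B7 above).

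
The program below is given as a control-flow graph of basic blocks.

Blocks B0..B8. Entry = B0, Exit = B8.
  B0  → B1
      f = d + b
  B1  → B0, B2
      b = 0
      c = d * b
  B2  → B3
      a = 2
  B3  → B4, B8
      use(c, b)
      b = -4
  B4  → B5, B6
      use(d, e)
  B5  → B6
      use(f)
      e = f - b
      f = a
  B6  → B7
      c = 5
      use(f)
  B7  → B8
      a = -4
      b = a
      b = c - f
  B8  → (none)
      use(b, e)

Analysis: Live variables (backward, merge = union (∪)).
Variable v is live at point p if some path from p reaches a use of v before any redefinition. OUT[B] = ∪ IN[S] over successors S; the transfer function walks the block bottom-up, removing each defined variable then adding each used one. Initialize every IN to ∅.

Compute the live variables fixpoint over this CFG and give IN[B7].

Fixpoint table:
  B0: | IN={b, d, e} | OUT={d, e, f}
  B1: | IN={d, e, f} | OUT={b, c, d, e, f}
  B2: | IN={b, c, d, e, f} | OUT={a, b, c, d, e, f}
  B3: | IN={a, b, c, d, e, f} | OUT={a, b, d, e, f}
  B4: | IN={a, b, d, e, f} | OUT={a, b, e, f}
  B5: | IN={a, b, f} | OUT={e, f}
  B6: | IN={e, f} | OUT={c, e, f}
  B7: | IN={c, e, f} | OUT={b, e}
  B8: | IN={b, e} | OUT={}

Merge at B7: OUT[B7] = IN[B8] = {b, e}
Applying B7's transfer function to that OUT value gives IN[B7] (row B7 above).

Answer: {c, e, f}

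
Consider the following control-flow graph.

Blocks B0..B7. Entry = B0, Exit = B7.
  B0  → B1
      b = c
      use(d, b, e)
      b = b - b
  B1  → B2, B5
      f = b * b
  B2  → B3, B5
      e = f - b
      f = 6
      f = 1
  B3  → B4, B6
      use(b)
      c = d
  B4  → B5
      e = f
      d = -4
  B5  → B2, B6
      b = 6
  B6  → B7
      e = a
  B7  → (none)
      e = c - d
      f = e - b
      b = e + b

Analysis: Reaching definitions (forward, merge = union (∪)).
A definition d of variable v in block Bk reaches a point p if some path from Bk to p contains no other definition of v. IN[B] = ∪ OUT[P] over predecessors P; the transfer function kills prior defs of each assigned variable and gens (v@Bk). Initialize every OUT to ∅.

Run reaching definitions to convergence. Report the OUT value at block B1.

Answer: {b@B0, f@B1}

Working:
Converged values:
  B0:   IN={}   OUT={b@B0}
  B1:   IN={b@B0}   OUT={b@B0, f@B1}
  B2:   IN={b@B0, b@B5, c@B3, d@B4, e@B2, e@B4, f@B1, f@B2}   OUT={b@B0, b@B5, c@B3, d@B4, e@B2, f@B2}
  B3:   IN={b@B0, b@B5, c@B3, d@B4, e@B2, f@B2}   OUT={b@B0, b@B5, c@B3, d@B4, e@B2, f@B2}
  B4:   IN={b@B0, b@B5, c@B3, d@B4, e@B2, f@B2}   OUT={b@B0, b@B5, c@B3, d@B4, e@B4, f@B2}
  B5:   IN={b@B0, b@B5, c@B3, d@B4, e@B2, e@B4, f@B1, f@B2}   OUT={b@B5, c@B3, d@B4, e@B2, e@B4, f@B1, f@B2}
  B6:   IN={b@B0, b@B5, c@B3, d@B4, e@B2, e@B4, f@B1, f@B2}   OUT={b@B0, b@B5, c@B3, d@B4, e@B6, f@B1, f@B2}
  B7:   IN={b@B0, b@B5, c@B3, d@B4, e@B6, f@B1, f@B2}   OUT={b@B7, c@B3, d@B4, e@B7, f@B7}

Merge at B1: IN[B1] = OUT[B0] = {b@B0}
Applying B1's transfer function to that IN value gives OUT[B1] (row B1 above).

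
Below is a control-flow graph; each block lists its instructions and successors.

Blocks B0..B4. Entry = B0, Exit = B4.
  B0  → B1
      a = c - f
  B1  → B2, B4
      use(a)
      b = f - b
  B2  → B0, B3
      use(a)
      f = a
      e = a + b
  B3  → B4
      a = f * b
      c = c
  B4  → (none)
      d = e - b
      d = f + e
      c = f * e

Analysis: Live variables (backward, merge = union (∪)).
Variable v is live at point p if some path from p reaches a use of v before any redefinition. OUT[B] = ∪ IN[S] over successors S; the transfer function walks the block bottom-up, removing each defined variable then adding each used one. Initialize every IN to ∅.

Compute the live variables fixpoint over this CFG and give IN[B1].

Converged values:
  B0:   IN={b, c, e, f}   OUT={a, b, c, e, f}
  B1:   IN={a, b, c, e, f}   OUT={a, b, c, e, f}
  B2:   IN={a, b, c}   OUT={b, c, e, f}
  B3:   IN={b, c, e, f}   OUT={b, e, f}
  B4:   IN={b, e, f}   OUT={}

Merge at B1: OUT[B1] = IN[B2] ⊔ IN[B4] = {a, b, c, e, f}
Applying B1's transfer function to that OUT value gives IN[B1] (row B1 above).

Answer: {a, b, c, e, f}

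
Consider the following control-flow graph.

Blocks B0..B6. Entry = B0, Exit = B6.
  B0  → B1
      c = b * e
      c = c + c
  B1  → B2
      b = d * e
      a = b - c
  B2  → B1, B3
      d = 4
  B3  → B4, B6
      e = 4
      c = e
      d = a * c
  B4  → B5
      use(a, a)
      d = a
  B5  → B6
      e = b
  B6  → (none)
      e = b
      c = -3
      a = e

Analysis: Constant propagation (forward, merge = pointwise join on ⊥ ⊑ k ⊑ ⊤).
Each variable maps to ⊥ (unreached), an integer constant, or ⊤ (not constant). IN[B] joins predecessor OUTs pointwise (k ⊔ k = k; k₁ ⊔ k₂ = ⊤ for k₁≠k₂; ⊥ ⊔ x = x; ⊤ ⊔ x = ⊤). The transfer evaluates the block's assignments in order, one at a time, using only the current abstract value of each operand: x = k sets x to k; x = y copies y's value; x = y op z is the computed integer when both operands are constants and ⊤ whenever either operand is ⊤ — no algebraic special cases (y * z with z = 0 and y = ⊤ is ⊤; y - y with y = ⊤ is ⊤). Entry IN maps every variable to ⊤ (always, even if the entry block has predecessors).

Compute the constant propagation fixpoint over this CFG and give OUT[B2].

Answer: {a: ⊤, b: ⊤, c: ⊤, d: 4, e: ⊤, f: ⊤}

Working:
Fixpoint table:
  B0:  IN=(all ⊤)  OUT=(all ⊤)
  B1:  IN=(all ⊤)  OUT=(all ⊤)
  B2:  IN=(all ⊤)  OUT={d:4; rest ⊤}
  B3:  IN={d:4; rest ⊤}  OUT={c:4, e:4; rest ⊤}
  B4:  IN={c:4, e:4; rest ⊤}  OUT={c:4, e:4; rest ⊤}
  B5:  IN={c:4, e:4; rest ⊤}  OUT={c:4; rest ⊤}
  B6:  IN={c:4; rest ⊤}  OUT={c:-3; rest ⊤}

Merge at B2: IN[B2] = OUT[B1] = {a: ⊤, b: ⊤, c: ⊤, d: ⊤, e: ⊤, f: ⊤}
Applying B2's transfer function to that IN value gives OUT[B2] (row B2 above).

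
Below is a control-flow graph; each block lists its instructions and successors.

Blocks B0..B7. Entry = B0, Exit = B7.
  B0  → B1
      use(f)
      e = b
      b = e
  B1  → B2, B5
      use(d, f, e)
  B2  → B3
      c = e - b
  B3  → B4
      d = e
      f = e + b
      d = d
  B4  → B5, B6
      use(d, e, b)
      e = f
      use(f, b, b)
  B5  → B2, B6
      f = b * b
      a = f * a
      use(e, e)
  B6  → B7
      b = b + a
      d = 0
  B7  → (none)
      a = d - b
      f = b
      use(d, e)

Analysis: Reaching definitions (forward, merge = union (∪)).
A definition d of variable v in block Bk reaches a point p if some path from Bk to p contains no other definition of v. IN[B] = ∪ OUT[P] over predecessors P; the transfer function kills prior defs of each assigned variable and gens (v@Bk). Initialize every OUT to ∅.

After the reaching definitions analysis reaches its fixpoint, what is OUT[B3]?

Answer: {a@B5, b@B0, c@B2, d@B3, e@B0, e@B4, f@B3}

Working:
Converged values:
  B0:  IN={}  OUT={b@B0, e@B0}
  B1:  IN={b@B0, e@B0}  OUT={b@B0, e@B0}
  B2:  IN={a@B5, b@B0, c@B2, d@B3, e@B0, e@B4, f@B5}  OUT={a@B5, b@B0, c@B2, d@B3, e@B0, e@B4, f@B5}
  B3:  IN={a@B5, b@B0, c@B2, d@B3, e@B0, e@B4, f@B5}  OUT={a@B5, b@B0, c@B2, d@B3, e@B0, e@B4, f@B3}
  B4:  IN={a@B5, b@B0, c@B2, d@B3, e@B0, e@B4, f@B3}  OUT={a@B5, b@B0, c@B2, d@B3, e@B4, f@B3}
  B5:  IN={a@B5, b@B0, c@B2, d@B3, e@B0, e@B4, f@B3}  OUT={a@B5, b@B0, c@B2, d@B3, e@B0, e@B4, f@B5}
  B6:  IN={a@B5, b@B0, c@B2, d@B3, e@B0, e@B4, f@B3, f@B5}  OUT={a@B5, b@B6, c@B2, d@B6, e@B0, e@B4, f@B3, f@B5}
  B7:  IN={a@B5, b@B6, c@B2, d@B6, e@B0, e@B4, f@B3, f@B5}  OUT={a@B7, b@B6, c@B2, d@B6, e@B0, e@B4, f@B7}

Merge at B3: IN[B3] = OUT[B2] = {a@B5, b@B0, c@B2, d@B3, e@B0, e@B4, f@B5}
Applying B3's transfer function to that IN value gives OUT[B3] (row B3 above).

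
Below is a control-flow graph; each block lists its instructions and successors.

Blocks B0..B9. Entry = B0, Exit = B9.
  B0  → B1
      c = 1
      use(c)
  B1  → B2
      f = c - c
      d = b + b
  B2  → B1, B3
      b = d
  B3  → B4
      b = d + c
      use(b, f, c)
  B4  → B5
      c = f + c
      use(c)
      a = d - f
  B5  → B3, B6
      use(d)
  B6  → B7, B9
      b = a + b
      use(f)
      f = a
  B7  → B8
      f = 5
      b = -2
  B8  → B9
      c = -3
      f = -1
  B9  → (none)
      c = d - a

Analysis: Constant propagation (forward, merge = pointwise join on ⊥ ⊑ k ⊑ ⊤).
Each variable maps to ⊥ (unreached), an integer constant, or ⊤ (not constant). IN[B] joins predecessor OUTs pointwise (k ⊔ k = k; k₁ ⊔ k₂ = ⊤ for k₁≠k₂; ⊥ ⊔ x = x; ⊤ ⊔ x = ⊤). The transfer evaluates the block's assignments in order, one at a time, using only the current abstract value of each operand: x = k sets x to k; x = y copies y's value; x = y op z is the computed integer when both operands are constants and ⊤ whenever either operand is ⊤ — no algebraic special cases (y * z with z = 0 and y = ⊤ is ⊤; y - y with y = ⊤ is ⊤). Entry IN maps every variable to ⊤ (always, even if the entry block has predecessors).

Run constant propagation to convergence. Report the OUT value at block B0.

Fixpoint table:
  B0:   IN=(all ⊤)   OUT={c:1; rest ⊤}
  B1:   IN={c:1; rest ⊤}   OUT={c:1, f:0; rest ⊤}
  B2:   IN={c:1, f:0; rest ⊤}   OUT={c:1, f:0; rest ⊤}
  B3:   IN={c:1, f:0; rest ⊤}   OUT={c:1, f:0; rest ⊤}
  B4:   IN={c:1, f:0; rest ⊤}   OUT={c:1, f:0; rest ⊤}
  B5:   IN={c:1, f:0; rest ⊤}   OUT={c:1, f:0; rest ⊤}
  B6:   IN={c:1, f:0; rest ⊤}   OUT={c:1; rest ⊤}
  B7:   IN={c:1; rest ⊤}   OUT={b:-2, c:1, f:5; rest ⊤}
  B8:   IN={b:-2, c:1, f:5; rest ⊤}   OUT={b:-2, c:-3, f:-1; rest ⊤}
  B9:   IN=(all ⊤)   OUT=(all ⊤)

B0 is the boundary node: IN[B0] = {a: ⊤, b: ⊤, c: ⊤, d: ⊤, e: ⊤, f: ⊤}
Applying B0's transfer function to that IN value gives OUT[B0] (row B0 above).

Answer: {a: ⊤, b: ⊤, c: 1, d: ⊤, e: ⊤, f: ⊤}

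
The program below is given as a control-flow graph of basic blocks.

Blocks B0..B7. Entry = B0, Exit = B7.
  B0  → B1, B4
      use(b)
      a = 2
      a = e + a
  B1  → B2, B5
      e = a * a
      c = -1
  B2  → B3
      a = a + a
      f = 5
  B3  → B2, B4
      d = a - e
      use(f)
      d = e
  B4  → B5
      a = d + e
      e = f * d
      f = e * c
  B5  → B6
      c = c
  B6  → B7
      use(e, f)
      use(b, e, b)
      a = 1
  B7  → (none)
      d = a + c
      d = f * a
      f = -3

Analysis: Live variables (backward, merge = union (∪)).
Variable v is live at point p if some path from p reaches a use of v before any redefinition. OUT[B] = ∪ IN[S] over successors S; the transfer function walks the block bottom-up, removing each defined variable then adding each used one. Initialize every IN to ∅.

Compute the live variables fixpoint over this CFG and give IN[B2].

Answer: {a, b, c, e}

Working:
Per-block solution:
  B0:   IN={b, c, d, e, f}   OUT={a, b, c, d, e, f}
  B1:   IN={a, b, f}   OUT={a, b, c, e, f}
  B2:   IN={a, b, c, e}   OUT={a, b, c, e, f}
  B3:   IN={a, b, c, e, f}   OUT={a, b, c, d, e, f}
  B4:   IN={b, c, d, e, f}   OUT={b, c, e, f}
  B5:   IN={b, c, e, f}   OUT={b, c, e, f}
  B6:   IN={b, c, e, f}   OUT={a, c, f}
  B7:   IN={a, c, f}   OUT={}

Merge at B2: OUT[B2] = IN[B3] = {a, b, c, e, f}
Applying B2's transfer function to that OUT value gives IN[B2] (row B2 above).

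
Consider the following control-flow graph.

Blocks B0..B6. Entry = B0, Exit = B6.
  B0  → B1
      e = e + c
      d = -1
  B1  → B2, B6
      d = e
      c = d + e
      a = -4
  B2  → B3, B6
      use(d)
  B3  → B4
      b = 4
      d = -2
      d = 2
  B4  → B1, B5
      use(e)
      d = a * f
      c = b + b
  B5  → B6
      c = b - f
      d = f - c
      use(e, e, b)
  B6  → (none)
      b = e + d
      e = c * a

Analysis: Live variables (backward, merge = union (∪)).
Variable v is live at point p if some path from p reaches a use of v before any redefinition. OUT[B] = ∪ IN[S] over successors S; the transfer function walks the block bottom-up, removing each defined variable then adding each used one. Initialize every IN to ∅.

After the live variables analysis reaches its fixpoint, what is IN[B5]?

Converged values:
  B0:  IN={c, e, f}  OUT={e, f}
  B1:  IN={e, f}  OUT={a, c, d, e, f}
  B2:  IN={a, c, d, e, f}  OUT={a, c, d, e, f}
  B3:  IN={a, e, f}  OUT={a, b, e, f}
  B4:  IN={a, b, e, f}  OUT={a, b, e, f}
  B5:  IN={a, b, e, f}  OUT={a, c, d, e}
  B6:  IN={a, c, d, e}  OUT={}

Merge at B5: OUT[B5] = IN[B6] = {a, c, d, e}
Applying B5's transfer function to that OUT value gives IN[B5] (row B5 above).

Answer: {a, b, e, f}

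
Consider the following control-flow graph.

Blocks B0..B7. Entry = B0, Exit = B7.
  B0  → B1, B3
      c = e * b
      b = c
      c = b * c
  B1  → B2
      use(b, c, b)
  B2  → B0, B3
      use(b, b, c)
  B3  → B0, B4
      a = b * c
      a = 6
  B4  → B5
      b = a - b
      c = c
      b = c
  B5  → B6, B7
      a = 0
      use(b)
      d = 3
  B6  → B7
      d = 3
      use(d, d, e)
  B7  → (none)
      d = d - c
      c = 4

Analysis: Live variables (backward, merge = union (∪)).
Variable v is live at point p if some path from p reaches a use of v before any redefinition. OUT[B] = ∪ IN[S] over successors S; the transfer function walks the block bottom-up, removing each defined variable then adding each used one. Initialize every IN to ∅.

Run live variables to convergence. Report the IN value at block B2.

Answer: {b, c, e}

Derivation:
Fixpoint table:
  B0:  IN={b, e}  OUT={b, c, e}
  B1:  IN={b, c, e}  OUT={b, c, e}
  B2:  IN={b, c, e}  OUT={b, c, e}
  B3:  IN={b, c, e}  OUT={a, b, c, e}
  B4:  IN={a, b, c, e}  OUT={b, c, e}
  B5:  IN={b, c, e}  OUT={c, d, e}
  B6:  IN={c, e}  OUT={c, d}
  B7:  IN={c, d}  OUT={}

Merge at B2: OUT[B2] = IN[B0] ⊔ IN[B3] = {b, c, e}
Applying B2's transfer function to that OUT value gives IN[B2] (row B2 above).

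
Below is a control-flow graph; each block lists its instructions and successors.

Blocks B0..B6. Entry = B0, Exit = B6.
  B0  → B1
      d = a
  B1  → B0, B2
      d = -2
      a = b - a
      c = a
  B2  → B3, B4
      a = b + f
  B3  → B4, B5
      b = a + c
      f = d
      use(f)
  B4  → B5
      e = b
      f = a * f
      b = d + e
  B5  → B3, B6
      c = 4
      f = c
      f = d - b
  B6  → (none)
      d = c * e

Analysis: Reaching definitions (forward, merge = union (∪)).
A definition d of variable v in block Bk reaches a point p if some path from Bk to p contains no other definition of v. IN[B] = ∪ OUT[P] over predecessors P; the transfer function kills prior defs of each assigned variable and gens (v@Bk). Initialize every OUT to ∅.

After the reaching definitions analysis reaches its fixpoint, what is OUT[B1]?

Answer: {a@B1, c@B1, d@B1}

Working:
Converged values:
  B0: | IN={a@B1, c@B1, d@B1} | OUT={a@B1, c@B1, d@B0}
  B1: | IN={a@B1, c@B1, d@B0} | OUT={a@B1, c@B1, d@B1}
  B2: | IN={a@B1, c@B1, d@B1} | OUT={a@B2, c@B1, d@B1}
  B3: | IN={a@B2, b@B3, b@B4, c@B1, c@B5, d@B1, e@B4, f@B5} | OUT={a@B2, b@B3, c@B1, c@B5, d@B1, e@B4, f@B3}
  B4: | IN={a@B2, b@B3, c@B1, c@B5, d@B1, e@B4, f@B3} | OUT={a@B2, b@B4, c@B1, c@B5, d@B1, e@B4, f@B4}
  B5: | IN={a@B2, b@B3, b@B4, c@B1, c@B5, d@B1, e@B4, f@B3, f@B4} | OUT={a@B2, b@B3, b@B4, c@B5, d@B1, e@B4, f@B5}
  B6: | IN={a@B2, b@B3, b@B4, c@B5, d@B1, e@B4, f@B5} | OUT={a@B2, b@B3, b@B4, c@B5, d@B6, e@B4, f@B5}

Merge at B1: IN[B1] = OUT[B0] = {a@B1, c@B1, d@B0}
Applying B1's transfer function to that IN value gives OUT[B1] (row B1 above).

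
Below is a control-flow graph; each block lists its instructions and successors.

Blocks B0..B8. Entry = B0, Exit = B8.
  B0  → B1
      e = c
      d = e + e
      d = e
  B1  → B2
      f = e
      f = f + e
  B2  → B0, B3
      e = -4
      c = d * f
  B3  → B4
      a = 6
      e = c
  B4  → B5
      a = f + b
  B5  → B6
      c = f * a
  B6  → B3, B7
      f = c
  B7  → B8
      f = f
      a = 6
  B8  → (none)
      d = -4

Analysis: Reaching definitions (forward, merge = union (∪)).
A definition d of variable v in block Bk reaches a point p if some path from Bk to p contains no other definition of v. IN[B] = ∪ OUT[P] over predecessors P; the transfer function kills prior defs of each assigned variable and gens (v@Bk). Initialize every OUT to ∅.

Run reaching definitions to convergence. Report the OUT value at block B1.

Answer: {c@B2, d@B0, e@B0, f@B1}

Trace:
Converged values:
  B0:  IN={c@B2, d@B0, e@B2, f@B1}  OUT={c@B2, d@B0, e@B0, f@B1}
  B1:  IN={c@B2, d@B0, e@B0, f@B1}  OUT={c@B2, d@B0, e@B0, f@B1}
  B2:  IN={c@B2, d@B0, e@B0, f@B1}  OUT={c@B2, d@B0, e@B2, f@B1}
  B3:  IN={a@B4, c@B2, c@B5, d@B0, e@B2, e@B3, f@B1, f@B6}  OUT={a@B3, c@B2, c@B5, d@B0, e@B3, f@B1, f@B6}
  B4:  IN={a@B3, c@B2, c@B5, d@B0, e@B3, f@B1, f@B6}  OUT={a@B4, c@B2, c@B5, d@B0, e@B3, f@B1, f@B6}
  B5:  IN={a@B4, c@B2, c@B5, d@B0, e@B3, f@B1, f@B6}  OUT={a@B4, c@B5, d@B0, e@B3, f@B1, f@B6}
  B6:  IN={a@B4, c@B5, d@B0, e@B3, f@B1, f@B6}  OUT={a@B4, c@B5, d@B0, e@B3, f@B6}
  B7:  IN={a@B4, c@B5, d@B0, e@B3, f@B6}  OUT={a@B7, c@B5, d@B0, e@B3, f@B7}
  B8:  IN={a@B7, c@B5, d@B0, e@B3, f@B7}  OUT={a@B7, c@B5, d@B8, e@B3, f@B7}

Merge at B1: IN[B1] = OUT[B0] = {c@B2, d@B0, e@B0, f@B1}
Applying B1's transfer function to that IN value gives OUT[B1] (row B1 above).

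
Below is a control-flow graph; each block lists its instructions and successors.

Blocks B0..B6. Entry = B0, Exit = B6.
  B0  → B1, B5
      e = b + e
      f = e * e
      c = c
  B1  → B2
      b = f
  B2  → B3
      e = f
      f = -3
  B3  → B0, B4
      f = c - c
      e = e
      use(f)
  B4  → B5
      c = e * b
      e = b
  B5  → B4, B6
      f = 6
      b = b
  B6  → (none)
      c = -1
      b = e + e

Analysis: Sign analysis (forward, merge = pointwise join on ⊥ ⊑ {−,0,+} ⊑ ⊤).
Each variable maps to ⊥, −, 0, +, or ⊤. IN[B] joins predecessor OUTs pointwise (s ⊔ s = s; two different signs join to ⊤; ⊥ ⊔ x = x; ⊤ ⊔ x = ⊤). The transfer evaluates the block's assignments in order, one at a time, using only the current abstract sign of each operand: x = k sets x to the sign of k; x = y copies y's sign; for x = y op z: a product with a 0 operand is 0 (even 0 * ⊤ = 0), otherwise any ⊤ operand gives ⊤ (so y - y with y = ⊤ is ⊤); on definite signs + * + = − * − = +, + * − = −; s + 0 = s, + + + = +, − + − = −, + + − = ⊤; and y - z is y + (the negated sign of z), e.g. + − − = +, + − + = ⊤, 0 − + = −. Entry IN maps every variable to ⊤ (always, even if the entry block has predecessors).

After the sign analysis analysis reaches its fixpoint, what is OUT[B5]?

Converged values:
  B0:  IN=(all ⊤)  OUT=(all ⊤)
  B1:  IN=(all ⊤)  OUT=(all ⊤)
  B2:  IN=(all ⊤)  OUT={f:-; rest ⊤}
  B3:  IN={f:-; rest ⊤}  OUT=(all ⊤)
  B4:  IN=(all ⊤)  OUT=(all ⊤)
  B5:  IN=(all ⊤)  OUT={f:+; rest ⊤}
  B6:  IN={f:+; rest ⊤}  OUT={c:-, f:+; rest ⊤}

Merge at B5: IN[B5] = OUT[B0] ⊔ OUT[B4] = {a: ⊤, b: ⊤, c: ⊤, d: ⊤, e: ⊤, f: ⊤}
Applying B5's transfer function to that IN value gives OUT[B5] (row B5 above).

Answer: {a: ⊤, b: ⊤, c: ⊤, d: ⊤, e: ⊤, f: +}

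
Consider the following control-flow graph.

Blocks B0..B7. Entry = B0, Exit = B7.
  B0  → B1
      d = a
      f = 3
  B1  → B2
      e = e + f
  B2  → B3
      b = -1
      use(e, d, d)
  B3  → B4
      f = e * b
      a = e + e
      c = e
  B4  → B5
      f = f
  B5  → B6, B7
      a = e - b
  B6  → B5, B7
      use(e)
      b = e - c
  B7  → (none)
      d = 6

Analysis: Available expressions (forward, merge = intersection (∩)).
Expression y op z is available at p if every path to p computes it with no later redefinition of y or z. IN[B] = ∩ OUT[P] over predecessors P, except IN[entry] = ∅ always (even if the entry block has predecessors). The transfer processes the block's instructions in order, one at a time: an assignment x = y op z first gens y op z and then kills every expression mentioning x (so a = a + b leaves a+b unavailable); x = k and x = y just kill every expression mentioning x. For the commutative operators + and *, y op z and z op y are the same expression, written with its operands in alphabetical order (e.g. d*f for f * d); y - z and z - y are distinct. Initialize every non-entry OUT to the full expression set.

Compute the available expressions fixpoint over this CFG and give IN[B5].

Per-block solution:
  B0:  IN={}  OUT={}
  B1:  IN={}  OUT={}
  B2:  IN={}  OUT={}
  B3:  IN={}  OUT={b*e, e+e}
  B4:  IN={b*e, e+e}  OUT={b*e, e+e}
  B5:  IN={e+e}  OUT={e+e, e-b}
  B6:  IN={e+e, e-b}  OUT={e+e, e-c}
  B7:  IN={e+e}  OUT={e+e}

Merge at B5: IN[B5] = OUT[B4] ∩ OUT[B6] = {e+e}

Answer: {e+e}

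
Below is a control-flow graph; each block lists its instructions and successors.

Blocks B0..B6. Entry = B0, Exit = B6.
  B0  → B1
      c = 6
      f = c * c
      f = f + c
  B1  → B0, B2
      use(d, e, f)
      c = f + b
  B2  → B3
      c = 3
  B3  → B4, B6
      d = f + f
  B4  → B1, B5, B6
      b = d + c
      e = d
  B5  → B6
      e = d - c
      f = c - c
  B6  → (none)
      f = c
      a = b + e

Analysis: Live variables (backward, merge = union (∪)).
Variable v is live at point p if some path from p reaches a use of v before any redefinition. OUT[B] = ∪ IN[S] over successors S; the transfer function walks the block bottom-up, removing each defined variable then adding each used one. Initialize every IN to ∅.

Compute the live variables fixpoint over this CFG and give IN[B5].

Per-block solution:
  B0:  IN={b, d, e}  OUT={b, d, e, f}
  B1:  IN={b, d, e, f}  OUT={b, d, e, f}
  B2:  IN={b, e, f}  OUT={b, c, e, f}
  B3:  IN={b, c, e, f}  OUT={b, c, d, e, f}
  B4:  IN={c, d, f}  OUT={b, c, d, e, f}
  B5:  IN={b, c, d}  OUT={b, c, e}
  B6:  IN={b, c, e}  OUT={}

Merge at B5: OUT[B5] = IN[B6] = {b, c, e}
Applying B5's transfer function to that OUT value gives IN[B5] (row B5 above).

Answer: {b, c, d}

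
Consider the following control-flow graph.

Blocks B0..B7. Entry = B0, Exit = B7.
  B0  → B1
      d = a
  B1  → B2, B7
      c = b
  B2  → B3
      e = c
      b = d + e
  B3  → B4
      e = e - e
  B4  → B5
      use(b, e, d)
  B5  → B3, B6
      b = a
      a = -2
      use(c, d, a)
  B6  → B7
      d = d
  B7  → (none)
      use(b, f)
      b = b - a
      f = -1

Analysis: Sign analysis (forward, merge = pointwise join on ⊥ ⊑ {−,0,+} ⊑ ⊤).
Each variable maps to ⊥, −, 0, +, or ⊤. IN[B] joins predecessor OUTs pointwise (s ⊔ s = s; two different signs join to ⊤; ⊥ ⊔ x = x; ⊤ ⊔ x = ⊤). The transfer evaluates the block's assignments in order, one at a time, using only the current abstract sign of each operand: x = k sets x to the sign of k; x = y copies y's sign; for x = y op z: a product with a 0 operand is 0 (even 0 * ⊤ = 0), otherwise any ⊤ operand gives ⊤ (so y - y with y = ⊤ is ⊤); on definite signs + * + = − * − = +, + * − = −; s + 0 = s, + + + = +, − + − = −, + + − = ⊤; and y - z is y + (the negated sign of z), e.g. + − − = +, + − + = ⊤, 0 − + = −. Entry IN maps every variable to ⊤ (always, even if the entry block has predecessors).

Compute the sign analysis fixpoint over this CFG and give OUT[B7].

Answer: {a: ⊤, b: ⊤, c: ⊤, d: ⊤, e: ⊤, f: -}

Derivation:
Fixpoint table:
  B0:   IN=(all ⊤)   OUT=(all ⊤)
  B1:   IN=(all ⊤)   OUT=(all ⊤)
  B2:   IN=(all ⊤)   OUT=(all ⊤)
  B3:   IN=(all ⊤)   OUT=(all ⊤)
  B4:   IN=(all ⊤)   OUT=(all ⊤)
  B5:   IN=(all ⊤)   OUT={a:-; rest ⊤}
  B6:   IN={a:-; rest ⊤}   OUT={a:-; rest ⊤}
  B7:   IN=(all ⊤)   OUT={f:-; rest ⊤}

Merge at B7: IN[B7] = OUT[B1] ⊔ OUT[B6] = {a: ⊤, b: ⊤, c: ⊤, d: ⊤, e: ⊤, f: ⊤}
Applying B7's transfer function to that IN value gives OUT[B7] (row B7 above).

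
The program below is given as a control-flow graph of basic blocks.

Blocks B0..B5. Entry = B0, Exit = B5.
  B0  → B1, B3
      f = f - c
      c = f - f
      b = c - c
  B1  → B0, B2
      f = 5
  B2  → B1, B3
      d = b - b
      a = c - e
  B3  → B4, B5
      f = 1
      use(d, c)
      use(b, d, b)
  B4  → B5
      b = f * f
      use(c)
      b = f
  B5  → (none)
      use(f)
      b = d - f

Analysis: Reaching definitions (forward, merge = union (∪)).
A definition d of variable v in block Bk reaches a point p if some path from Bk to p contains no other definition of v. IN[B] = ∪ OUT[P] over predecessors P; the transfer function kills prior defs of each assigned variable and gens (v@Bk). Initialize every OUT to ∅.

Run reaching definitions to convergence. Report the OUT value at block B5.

Converged values:
  B0:   IN={a@B2, b@B0, c@B0, d@B2, f@B1}   OUT={a@B2, b@B0, c@B0, d@B2, f@B0}
  B1:   IN={a@B2, b@B0, c@B0, d@B2, f@B0, f@B1}   OUT={a@B2, b@B0, c@B0, d@B2, f@B1}
  B2:   IN={a@B2, b@B0, c@B0, d@B2, f@B1}   OUT={a@B2, b@B0, c@B0, d@B2, f@B1}
  B3:   IN={a@B2, b@B0, c@B0, d@B2, f@B0, f@B1}   OUT={a@B2, b@B0, c@B0, d@B2, f@B3}
  B4:   IN={a@B2, b@B0, c@B0, d@B2, f@B3}   OUT={a@B2, b@B4, c@B0, d@B2, f@B3}
  B5:   IN={a@B2, b@B0, b@B4, c@B0, d@B2, f@B3}   OUT={a@B2, b@B5, c@B0, d@B2, f@B3}

Merge at B5: IN[B5] = OUT[B3] ⊔ OUT[B4] = {a@B2, b@B0, b@B4, c@B0, d@B2, f@B3}
Applying B5's transfer function to that IN value gives OUT[B5] (row B5 above).

Answer: {a@B2, b@B5, c@B0, d@B2, f@B3}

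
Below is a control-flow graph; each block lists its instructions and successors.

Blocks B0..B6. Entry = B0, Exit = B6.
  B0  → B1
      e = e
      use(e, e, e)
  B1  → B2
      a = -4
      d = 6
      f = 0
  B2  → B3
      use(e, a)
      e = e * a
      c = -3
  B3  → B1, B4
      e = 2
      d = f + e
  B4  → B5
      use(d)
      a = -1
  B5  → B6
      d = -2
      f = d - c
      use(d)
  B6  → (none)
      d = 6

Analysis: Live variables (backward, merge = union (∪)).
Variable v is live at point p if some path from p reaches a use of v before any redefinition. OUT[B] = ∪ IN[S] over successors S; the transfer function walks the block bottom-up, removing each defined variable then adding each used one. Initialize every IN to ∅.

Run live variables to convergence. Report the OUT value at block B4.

Per-block solution:
  B0:   IN={e}   OUT={e}
  B1:   IN={e}   OUT={a, e, f}
  B2:   IN={a, e, f}   OUT={c, f}
  B3:   IN={c, f}   OUT={c, d, e}
  B4:   IN={c, d}   OUT={c}
  B5:   IN={c}   OUT={}
  B6:   IN={}   OUT={}

Merge at B4: OUT[B4] = IN[B5] = {c}

Answer: {c}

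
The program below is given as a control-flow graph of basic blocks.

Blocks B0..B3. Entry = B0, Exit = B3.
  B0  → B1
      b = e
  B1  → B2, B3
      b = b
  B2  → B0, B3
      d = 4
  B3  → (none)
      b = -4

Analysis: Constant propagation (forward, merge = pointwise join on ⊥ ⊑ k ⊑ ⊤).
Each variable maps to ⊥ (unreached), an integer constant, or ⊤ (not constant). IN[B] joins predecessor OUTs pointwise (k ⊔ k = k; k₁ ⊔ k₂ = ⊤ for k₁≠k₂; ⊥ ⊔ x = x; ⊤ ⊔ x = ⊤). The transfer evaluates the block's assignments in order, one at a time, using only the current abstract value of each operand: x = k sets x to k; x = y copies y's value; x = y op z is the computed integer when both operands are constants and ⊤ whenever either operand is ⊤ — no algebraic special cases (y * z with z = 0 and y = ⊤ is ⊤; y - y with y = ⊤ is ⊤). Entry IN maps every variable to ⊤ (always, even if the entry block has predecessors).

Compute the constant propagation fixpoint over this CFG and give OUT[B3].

Answer: {a: ⊤, b: -4, c: ⊤, d: ⊤, e: ⊤, f: ⊤}

Working:
Per-block solution:
  B0: | IN=(all ⊤) | OUT=(all ⊤)
  B1: | IN=(all ⊤) | OUT=(all ⊤)
  B2: | IN=(all ⊤) | OUT={d:4; rest ⊤}
  B3: | IN=(all ⊤) | OUT={b:-4; rest ⊤}

Merge at B3: IN[B3] = OUT[B1] ⊔ OUT[B2] = {a: ⊤, b: ⊤, c: ⊤, d: ⊤, e: ⊤, f: ⊤}
Applying B3's transfer function to that IN value gives OUT[B3] (row B3 above).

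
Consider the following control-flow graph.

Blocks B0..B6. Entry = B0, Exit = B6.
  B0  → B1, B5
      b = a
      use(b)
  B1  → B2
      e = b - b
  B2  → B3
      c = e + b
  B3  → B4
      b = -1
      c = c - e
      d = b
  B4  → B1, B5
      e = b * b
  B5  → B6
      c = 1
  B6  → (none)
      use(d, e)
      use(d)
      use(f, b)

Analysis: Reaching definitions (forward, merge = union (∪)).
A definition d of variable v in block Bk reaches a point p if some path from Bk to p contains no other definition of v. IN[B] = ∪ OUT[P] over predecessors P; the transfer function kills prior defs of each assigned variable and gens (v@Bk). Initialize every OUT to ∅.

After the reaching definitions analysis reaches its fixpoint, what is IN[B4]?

Answer: {b@B3, c@B3, d@B3, e@B1}

Working:
Per-block solution:
  B0: | IN={} | OUT={b@B0}
  B1: | IN={b@B0, b@B3, c@B3, d@B3, e@B4} | OUT={b@B0, b@B3, c@B3, d@B3, e@B1}
  B2: | IN={b@B0, b@B3, c@B3, d@B3, e@B1} | OUT={b@B0, b@B3, c@B2, d@B3, e@B1}
  B3: | IN={b@B0, b@B3, c@B2, d@B3, e@B1} | OUT={b@B3, c@B3, d@B3, e@B1}
  B4: | IN={b@B3, c@B3, d@B3, e@B1} | OUT={b@B3, c@B3, d@B3, e@B4}
  B5: | IN={b@B0, b@B3, c@B3, d@B3, e@B4} | OUT={b@B0, b@B3, c@B5, d@B3, e@B4}
  B6: | IN={b@B0, b@B3, c@B5, d@B3, e@B4} | OUT={b@B0, b@B3, c@B5, d@B3, e@B4}

Merge at B4: IN[B4] = OUT[B3] = {b@B3, c@B3, d@B3, e@B1}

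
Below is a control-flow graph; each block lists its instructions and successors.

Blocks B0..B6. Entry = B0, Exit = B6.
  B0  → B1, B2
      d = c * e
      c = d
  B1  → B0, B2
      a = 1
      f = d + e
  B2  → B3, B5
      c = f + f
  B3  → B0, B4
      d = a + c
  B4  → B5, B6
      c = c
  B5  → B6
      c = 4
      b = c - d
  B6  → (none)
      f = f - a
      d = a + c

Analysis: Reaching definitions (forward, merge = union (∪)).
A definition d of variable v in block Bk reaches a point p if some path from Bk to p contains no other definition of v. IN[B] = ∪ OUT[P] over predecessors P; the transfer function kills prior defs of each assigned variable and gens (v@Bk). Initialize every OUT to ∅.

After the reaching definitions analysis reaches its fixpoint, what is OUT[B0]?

Answer: {a@B1, c@B0, d@B0, f@B1}

Trace:
Converged values:
  B0:   IN={a@B1, c@B0, c@B2, d@B0, d@B3, f@B1}   OUT={a@B1, c@B0, d@B0, f@B1}
  B1:   IN={a@B1, c@B0, d@B0, f@B1}   OUT={a@B1, c@B0, d@B0, f@B1}
  B2:   IN={a@B1, c@B0, d@B0, f@B1}   OUT={a@B1, c@B2, d@B0, f@B1}
  B3:   IN={a@B1, c@B2, d@B0, f@B1}   OUT={a@B1, c@B2, d@B3, f@B1}
  B4:   IN={a@B1, c@B2, d@B3, f@B1}   OUT={a@B1, c@B4, d@B3, f@B1}
  B5:   IN={a@B1, c@B2, c@B4, d@B0, d@B3, f@B1}   OUT={a@B1, b@B5, c@B5, d@B0, d@B3, f@B1}
  B6:   IN={a@B1, b@B5, c@B4, c@B5, d@B0, d@B3, f@B1}   OUT={a@B1, b@B5, c@B4, c@B5, d@B6, f@B6}

Merge at B0 (entry node, so the boundary value {} is joined with the incoming edge(s)): IN[B0] = {} ⊔ OUT[B1] ⊔ OUT[B3] = {a@B1, c@B0, c@B2, d@B0, d@B3, f@B1}
Applying B0's transfer function to that IN value gives OUT[B0] (row B0 above).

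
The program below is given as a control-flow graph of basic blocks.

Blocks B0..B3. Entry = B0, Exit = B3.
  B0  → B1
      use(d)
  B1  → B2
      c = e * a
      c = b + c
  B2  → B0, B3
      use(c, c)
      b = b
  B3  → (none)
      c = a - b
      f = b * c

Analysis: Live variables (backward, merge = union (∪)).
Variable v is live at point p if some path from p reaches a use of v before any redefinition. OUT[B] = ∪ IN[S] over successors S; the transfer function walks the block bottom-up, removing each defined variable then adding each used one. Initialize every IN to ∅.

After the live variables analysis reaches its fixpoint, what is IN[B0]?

Converged values:
  B0:   IN={a, b, d, e}   OUT={a, b, d, e}
  B1:   IN={a, b, d, e}   OUT={a, b, c, d, e}
  B2:   IN={a, b, c, d, e}   OUT={a, b, d, e}
  B3:   IN={a, b}   OUT={}

Merge at B0: OUT[B0] = IN[B1] = {a, b, d, e}
Applying B0's transfer function to that OUT value gives IN[B0] (row B0 above).

Answer: {a, b, d, e}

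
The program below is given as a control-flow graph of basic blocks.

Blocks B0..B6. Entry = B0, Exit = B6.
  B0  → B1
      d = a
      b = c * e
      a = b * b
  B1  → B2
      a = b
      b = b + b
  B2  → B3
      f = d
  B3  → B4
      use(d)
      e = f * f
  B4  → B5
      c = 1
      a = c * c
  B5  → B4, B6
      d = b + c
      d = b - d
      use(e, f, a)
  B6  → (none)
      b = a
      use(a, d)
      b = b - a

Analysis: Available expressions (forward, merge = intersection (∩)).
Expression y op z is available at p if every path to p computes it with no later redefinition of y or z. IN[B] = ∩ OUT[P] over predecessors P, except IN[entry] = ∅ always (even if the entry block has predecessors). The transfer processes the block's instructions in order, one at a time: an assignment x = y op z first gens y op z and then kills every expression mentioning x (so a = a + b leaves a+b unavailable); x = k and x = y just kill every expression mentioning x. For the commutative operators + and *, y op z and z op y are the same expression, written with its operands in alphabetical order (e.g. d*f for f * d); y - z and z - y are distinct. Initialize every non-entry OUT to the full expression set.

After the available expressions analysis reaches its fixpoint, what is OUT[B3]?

Converged values:
  B0: | IN={} | OUT={b*b, c*e}
  B1: | IN={b*b, c*e} | OUT={c*e}
  B2: | IN={c*e} | OUT={c*e}
  B3: | IN={c*e} | OUT={f*f}
  B4: | IN={f*f} | OUT={c*c, f*f}
  B5: | IN={c*c, f*f} | OUT={b+c, c*c, f*f}
  B6: | IN={b+c, c*c, f*f} | OUT={c*c, f*f}

Merge at B3: IN[B3] = OUT[B2] = {c*e}
Applying B3's transfer function to that IN value gives OUT[B3] (row B3 above).

Answer: {f*f}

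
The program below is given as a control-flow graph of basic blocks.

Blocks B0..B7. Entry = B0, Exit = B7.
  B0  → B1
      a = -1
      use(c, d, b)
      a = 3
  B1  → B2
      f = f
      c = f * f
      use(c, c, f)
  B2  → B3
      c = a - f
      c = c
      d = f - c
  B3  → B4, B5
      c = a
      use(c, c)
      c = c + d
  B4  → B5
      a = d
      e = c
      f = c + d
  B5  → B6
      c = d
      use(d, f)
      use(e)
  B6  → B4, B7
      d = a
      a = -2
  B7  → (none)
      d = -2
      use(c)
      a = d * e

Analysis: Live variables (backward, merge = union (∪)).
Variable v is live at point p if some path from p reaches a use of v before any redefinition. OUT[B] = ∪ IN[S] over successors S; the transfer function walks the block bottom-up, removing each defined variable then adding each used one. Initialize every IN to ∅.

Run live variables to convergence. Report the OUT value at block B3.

Answer: {a, c, d, e, f}

Working:
Fixpoint table:
  B0: | IN={b, c, d, e, f} | OUT={a, e, f}
  B1: | IN={a, e, f} | OUT={a, e, f}
  B2: | IN={a, e, f} | OUT={a, d, e, f}
  B3: | IN={a, d, e, f} | OUT={a, c, d, e, f}
  B4: | IN={c, d} | OUT={a, d, e, f}
  B5: | IN={a, d, e, f} | OUT={a, c, e}
  B6: | IN={a, c, e} | OUT={c, d, e}
  B7: | IN={c, e} | OUT={}

Merge at B3: OUT[B3] = IN[B4] ⊔ IN[B5] = {a, c, d, e, f}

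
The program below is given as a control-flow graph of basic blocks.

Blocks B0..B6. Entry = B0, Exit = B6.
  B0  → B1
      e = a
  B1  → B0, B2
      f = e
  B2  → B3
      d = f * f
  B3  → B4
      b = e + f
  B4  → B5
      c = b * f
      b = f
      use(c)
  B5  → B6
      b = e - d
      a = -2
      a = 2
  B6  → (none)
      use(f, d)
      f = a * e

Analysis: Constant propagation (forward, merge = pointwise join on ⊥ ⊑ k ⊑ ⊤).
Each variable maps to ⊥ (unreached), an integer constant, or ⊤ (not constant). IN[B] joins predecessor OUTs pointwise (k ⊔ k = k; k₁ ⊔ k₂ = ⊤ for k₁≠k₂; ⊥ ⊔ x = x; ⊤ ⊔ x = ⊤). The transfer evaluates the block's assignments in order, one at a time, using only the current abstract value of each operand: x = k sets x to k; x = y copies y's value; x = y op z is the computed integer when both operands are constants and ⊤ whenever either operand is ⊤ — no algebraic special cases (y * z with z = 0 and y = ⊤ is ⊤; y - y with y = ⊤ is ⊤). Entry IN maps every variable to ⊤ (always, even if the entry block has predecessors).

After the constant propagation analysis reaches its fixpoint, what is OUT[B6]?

Per-block solution:
  B0:   IN=(all ⊤)   OUT=(all ⊤)
  B1:   IN=(all ⊤)   OUT=(all ⊤)
  B2:   IN=(all ⊤)   OUT=(all ⊤)
  B3:   IN=(all ⊤)   OUT=(all ⊤)
  B4:   IN=(all ⊤)   OUT=(all ⊤)
  B5:   IN=(all ⊤)   OUT={a:2; rest ⊤}
  B6:   IN={a:2; rest ⊤}   OUT={a:2; rest ⊤}

Merge at B6: IN[B6] = OUT[B5] = {a: 2, b: ⊤, c: ⊤, d: ⊤, e: ⊤, f: ⊤}
Applying B6's transfer function to that IN value gives OUT[B6] (row B6 above).

Answer: {a: 2, b: ⊤, c: ⊤, d: ⊤, e: ⊤, f: ⊤}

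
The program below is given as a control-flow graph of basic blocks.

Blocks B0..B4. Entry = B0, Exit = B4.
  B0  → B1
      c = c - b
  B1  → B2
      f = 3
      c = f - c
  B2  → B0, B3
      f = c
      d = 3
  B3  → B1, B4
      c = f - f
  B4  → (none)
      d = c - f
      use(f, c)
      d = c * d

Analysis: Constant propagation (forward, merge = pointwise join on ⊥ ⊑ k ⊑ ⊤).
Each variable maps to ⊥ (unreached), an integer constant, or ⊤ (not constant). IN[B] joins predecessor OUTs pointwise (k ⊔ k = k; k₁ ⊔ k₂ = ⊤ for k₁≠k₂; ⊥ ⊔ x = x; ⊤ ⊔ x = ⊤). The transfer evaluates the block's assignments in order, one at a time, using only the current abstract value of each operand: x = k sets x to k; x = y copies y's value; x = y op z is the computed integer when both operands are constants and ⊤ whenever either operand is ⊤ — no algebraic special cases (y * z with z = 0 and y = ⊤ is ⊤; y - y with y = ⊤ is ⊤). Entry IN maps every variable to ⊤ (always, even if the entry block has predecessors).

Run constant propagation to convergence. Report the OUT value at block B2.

Answer: {a: ⊤, b: ⊤, c: ⊤, d: 3, e: ⊤, f: ⊤}

Trace:
Converged values:
  B0:  IN=(all ⊤)  OUT=(all ⊤)
  B1:  IN=(all ⊤)  OUT={f:3; rest ⊤}
  B2:  IN={f:3; rest ⊤}  OUT={d:3; rest ⊤}
  B3:  IN={d:3; rest ⊤}  OUT={d:3; rest ⊤}
  B4:  IN={d:3; rest ⊤}  OUT=(all ⊤)

Merge at B2: IN[B2] = OUT[B1] = {a: ⊤, b: ⊤, c: ⊤, d: ⊤, e: ⊤, f: 3}
Applying B2's transfer function to that IN value gives OUT[B2] (row B2 above).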